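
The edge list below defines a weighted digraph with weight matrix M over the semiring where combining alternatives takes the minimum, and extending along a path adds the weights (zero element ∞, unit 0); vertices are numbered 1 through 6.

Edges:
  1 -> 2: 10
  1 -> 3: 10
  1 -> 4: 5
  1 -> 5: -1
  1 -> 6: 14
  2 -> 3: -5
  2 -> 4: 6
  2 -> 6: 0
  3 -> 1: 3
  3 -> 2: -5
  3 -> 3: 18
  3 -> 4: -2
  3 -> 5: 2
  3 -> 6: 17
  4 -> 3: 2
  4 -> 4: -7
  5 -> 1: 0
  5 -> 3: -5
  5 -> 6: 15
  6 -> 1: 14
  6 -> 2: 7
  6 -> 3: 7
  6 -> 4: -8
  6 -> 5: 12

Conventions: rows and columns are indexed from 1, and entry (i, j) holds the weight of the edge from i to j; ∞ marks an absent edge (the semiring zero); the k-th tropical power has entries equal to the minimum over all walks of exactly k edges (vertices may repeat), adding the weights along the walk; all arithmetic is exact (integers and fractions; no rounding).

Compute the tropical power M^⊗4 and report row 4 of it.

M^⊗2:
  [-1, 5, -6, -2, 12, 10]
  [-2, -10, 7, -8, -3, 12]
  [2, 13, -10, -9, 2, -5]
  [5, -3, -5, -14, 4, 19]
  [-2, -10, 10, -7, -3, 12]
  [10, 2, -6, -15, 9, 7]
M^⊗3:
  [-3, -11, 0, -9, -4, 5]
  [-3, 2, -15, -15, -3, -10]
  [-7, -15, -7, -16, -8, 7]
  [-2, -10, -12, -21, -3, -3]
  [-3, 5, -15, -14, -3, -10]
  [-3, -11, -13, -22, -4, 2]
M^⊗4:
  [-4, -5, -16, -16, -4, -11]
  [-12, -20, -13, -22, -13, 2]
  [-8, -12, -20, -23, -8, -15]
  [-9, -17, -19, -28, -10, -10]
  [-12, -20, -12, -21, -13, 2]
  [-10, -18, -20, -29, -11, -11]
Answer: row 4 of M^⊗4 = [-9, -17, -19, -28, -10, -10]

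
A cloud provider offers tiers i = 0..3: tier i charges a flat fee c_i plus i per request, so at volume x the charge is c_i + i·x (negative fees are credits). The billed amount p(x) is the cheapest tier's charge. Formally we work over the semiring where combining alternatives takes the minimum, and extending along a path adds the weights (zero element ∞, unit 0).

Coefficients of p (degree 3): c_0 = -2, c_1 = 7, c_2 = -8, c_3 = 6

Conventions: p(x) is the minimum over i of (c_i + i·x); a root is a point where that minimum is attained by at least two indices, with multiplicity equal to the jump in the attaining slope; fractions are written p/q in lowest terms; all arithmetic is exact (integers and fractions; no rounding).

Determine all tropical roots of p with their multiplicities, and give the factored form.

hull edge (i=0, c=-2) to (i=2, c=-8): slope -3, span 2
hull edge (i=2, c=-8) to (i=3, c=6): slope 14, span 1
Factored form: p(x) = 6 ⊗ (x ⊕ (-14)) ⊗ (x ⊕ 3) ⊗ (x ⊕ 3)
Answer: roots = -14 (mult 1), 3 (mult 2)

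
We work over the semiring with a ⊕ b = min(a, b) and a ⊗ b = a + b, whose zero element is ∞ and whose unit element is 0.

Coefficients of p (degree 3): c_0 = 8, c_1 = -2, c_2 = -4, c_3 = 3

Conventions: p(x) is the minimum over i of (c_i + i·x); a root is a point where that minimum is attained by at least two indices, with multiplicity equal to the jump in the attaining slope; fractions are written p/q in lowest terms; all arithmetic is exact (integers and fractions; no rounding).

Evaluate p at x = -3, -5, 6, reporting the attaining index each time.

p(-3) = min(8+0·(-3)=8, -2+1·(-3)=-5, -4+2·(-3)=-10, 3+3·(-3)=-6) = -10 (attained by i=2)
p(-5) = min(8+0·(-5)=8, -2+1·(-5)=-7, -4+2·(-5)=-14, 3+3·(-5)=-12) = -14 (attained by i=2)
p(6) = min(8+0·6=8, -2+1·6=4, -4+2·6=8, 3+3·6=21) = 4 (attained by i=1)
Answer: p(-3) = -10; p(-5) = -14; p(6) = 4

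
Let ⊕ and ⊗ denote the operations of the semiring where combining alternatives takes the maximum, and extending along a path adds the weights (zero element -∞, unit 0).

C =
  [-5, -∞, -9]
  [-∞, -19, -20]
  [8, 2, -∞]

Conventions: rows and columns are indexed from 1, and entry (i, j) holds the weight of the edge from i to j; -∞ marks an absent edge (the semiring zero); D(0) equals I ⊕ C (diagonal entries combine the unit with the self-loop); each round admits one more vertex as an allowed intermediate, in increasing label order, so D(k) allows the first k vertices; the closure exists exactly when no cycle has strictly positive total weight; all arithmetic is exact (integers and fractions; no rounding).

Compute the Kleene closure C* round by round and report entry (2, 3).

D(0):
  [0, -∞, -9]
  [-∞, 0, -20]
  [8, 2, 0]
D(1):
  [0, -∞, -9]
  [-∞, 0, -20]
  [8, 2, 0]
D(2):
  [0, -∞, -9]
  [-∞, 0, -20]
  [8, 2, 0]
D(3):
  [0, -7, -9]
  [-12, 0, -20]
  [8, 2, 0]
Answer: C*[2][3] = -20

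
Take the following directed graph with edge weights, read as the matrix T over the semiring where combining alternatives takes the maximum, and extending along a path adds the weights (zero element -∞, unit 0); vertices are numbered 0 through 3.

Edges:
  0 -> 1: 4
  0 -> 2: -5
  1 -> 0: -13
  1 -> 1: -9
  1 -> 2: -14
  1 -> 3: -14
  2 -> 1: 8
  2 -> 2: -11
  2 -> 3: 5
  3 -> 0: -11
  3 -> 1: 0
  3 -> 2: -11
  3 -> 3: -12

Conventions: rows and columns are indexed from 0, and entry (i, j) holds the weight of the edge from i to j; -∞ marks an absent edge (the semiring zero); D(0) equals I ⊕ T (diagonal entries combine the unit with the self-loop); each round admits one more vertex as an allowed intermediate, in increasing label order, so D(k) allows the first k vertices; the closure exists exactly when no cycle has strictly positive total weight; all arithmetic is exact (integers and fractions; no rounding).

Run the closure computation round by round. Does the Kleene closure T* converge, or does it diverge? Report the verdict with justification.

D(0):
  [0, 4, -5, -∞]
  [-13, 0, -14, -14]
  [-∞, 8, 0, 5]
  [-11, 0, -11, 0]
D(1):
  [0, 4, -5, -∞]
  [-13, 0, -14, -14]
  [-∞, 8, 0, 5]
  [-11, 0, -11, 0]
D(2):
  [0, 4, -5, -10]
  [-13, 0, -14, -14]
  [-5, 8, 0, 5]
  [-11, 0, -11, 0]
D(3):
  [0, 4, -5, 0]
  [-13, 0, -14, -9]
  [-5, 8, 0, 5]
  [-11, 0, -11, 0]
D(4):
  [0, 4, -5, 0]
  [-13, 0, -14, -9]
  [-5, 8, 0, 5]
  [-11, 0, -11, 0]
Key observation: every diagonal entry stays at the unit through all rounds, so no improving cycle exists.
Answer: CONVERGES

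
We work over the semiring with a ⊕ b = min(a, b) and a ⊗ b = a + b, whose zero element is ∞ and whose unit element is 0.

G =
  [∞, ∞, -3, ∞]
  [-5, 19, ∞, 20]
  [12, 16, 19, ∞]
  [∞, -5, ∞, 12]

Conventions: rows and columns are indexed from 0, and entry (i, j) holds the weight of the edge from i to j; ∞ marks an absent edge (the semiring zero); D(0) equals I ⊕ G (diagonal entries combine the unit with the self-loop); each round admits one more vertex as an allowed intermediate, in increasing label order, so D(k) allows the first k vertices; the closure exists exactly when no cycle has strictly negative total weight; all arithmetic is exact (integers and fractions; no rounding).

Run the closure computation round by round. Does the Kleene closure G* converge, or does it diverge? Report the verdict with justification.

D(0):
  [0, ∞, -3, ∞]
  [-5, 0, ∞, 20]
  [12, 16, 0, ∞]
  [∞, -5, ∞, 0]
D(1):
  [0, ∞, -3, ∞]
  [-5, 0, -8, 20]
  [12, 16, 0, ∞]
  [∞, -5, ∞, 0]
D(2):
  [0, ∞, -3, ∞]
  [-5, 0, -8, 20]
  [11, 16, 0, 36]
  [-10, -5, -13, 0]
D(3):
  [0, 13, -3, 33]
  [-5, 0, -8, 20]
  [11, 16, 0, 36]
  [-10, -5, -13, 0]
D(4):
  [0, 13, -3, 33]
  [-5, 0, -8, 20]
  [11, 16, 0, 36]
  [-10, -5, -13, 0]
Key observation: every diagonal entry stays at the unit through all rounds, so no improving cycle exists.
Answer: CONVERGES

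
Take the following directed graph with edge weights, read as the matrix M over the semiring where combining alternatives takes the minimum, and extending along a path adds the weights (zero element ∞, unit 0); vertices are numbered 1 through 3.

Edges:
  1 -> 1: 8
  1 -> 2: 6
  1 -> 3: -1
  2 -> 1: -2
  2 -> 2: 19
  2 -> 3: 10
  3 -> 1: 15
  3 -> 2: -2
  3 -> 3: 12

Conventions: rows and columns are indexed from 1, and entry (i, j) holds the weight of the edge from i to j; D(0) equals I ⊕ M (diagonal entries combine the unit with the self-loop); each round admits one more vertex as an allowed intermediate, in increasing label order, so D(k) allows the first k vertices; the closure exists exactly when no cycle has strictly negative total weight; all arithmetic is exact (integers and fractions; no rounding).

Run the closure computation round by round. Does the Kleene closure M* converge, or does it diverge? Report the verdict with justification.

D(0):
  [0, 6, -1]
  [-2, 0, 10]
  [15, -2, 0]
D(1):
  [0, 6, -1]
  [-2, 0, -3]
  [15, -2, 0]
Detection: at round 2, diagonal entry (3, 3) turns strictly negative.
Key observation: the cycle 3->2->1->3 has total weight (-2) + (-2) + (-1), which is strictly negative.
Answer: DIVERGES — negative cycle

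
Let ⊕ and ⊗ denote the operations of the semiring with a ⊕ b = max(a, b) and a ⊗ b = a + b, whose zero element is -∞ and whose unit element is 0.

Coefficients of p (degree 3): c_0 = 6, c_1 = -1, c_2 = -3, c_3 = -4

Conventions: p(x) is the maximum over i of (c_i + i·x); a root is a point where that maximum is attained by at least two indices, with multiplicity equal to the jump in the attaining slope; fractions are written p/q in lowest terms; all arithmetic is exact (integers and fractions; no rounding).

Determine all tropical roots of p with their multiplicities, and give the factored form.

hull edge (i=0, c=6) to (i=3, c=-4): slope -10/3, span 3
Factored form: p(x) = -4 ⊗ (x ⊕ 10/3) ⊗ (x ⊕ 10/3) ⊗ (x ⊕ 10/3)
Answer: roots = 10/3 (mult 3)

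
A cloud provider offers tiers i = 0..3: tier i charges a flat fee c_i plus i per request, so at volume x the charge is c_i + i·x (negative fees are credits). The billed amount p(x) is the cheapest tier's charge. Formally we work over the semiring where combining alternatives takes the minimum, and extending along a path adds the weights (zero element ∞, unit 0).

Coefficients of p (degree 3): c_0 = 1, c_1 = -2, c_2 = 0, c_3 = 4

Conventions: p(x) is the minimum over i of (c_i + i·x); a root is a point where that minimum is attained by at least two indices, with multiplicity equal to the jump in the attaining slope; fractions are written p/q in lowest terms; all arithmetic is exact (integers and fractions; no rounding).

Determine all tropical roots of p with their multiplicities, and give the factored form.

hull edge (i=0, c=1) to (i=1, c=-2): slope -3, span 1
hull edge (i=1, c=-2) to (i=2, c=0): slope 2, span 1
hull edge (i=2, c=0) to (i=3, c=4): slope 4, span 1
Factored form: p(x) = 4 ⊗ (x ⊕ (-4)) ⊗ (x ⊕ (-2)) ⊗ (x ⊕ 3)
Answer: roots = -4 (mult 1), -2 (mult 1), 3 (mult 1)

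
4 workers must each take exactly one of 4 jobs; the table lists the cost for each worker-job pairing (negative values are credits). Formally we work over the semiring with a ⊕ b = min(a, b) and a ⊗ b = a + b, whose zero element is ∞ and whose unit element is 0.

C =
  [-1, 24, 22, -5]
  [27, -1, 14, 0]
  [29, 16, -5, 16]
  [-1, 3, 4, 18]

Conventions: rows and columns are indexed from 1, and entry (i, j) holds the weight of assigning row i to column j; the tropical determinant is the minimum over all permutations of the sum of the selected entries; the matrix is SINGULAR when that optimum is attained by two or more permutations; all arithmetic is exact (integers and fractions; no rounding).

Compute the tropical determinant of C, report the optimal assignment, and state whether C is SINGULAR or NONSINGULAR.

σ = (1, 2, 3, 4): (-1) + (-1) + (-5) + 18 = 11
σ = (1, 2, 4, 3): (-1) + (-1) + 16 + 4 = 18
σ = (1, 3, 2, 4): (-1) + 14 + 16 + 18 = 47
σ = (1, 3, 4, 2): (-1) + 14 + 16 + 3 = 32
σ = (1, 4, 2, 3): (-1) + 0 + 16 + 4 = 19
σ = (1, 4, 3, 2): (-1) + 0 + (-5) + 3 = -3
σ = (2, 1, 3, 4): 24 + 27 + (-5) + 18 = 64
σ = (2, 1, 4, 3): 24 + 27 + 16 + 4 = 71
σ = (2, 3, 1, 4): 24 + 14 + 29 + 18 = 85
σ = (2, 3, 4, 1): 24 + 14 + 16 + (-1) = 53
σ = (2, 4, 1, 3): 24 + 0 + 29 + 4 = 57
σ = (2, 4, 3, 1): 24 + 0 + (-5) + (-1) = 18
σ = (3, 1, 2, 4): 22 + 27 + 16 + 18 = 83
σ = (3, 1, 4, 2): 22 + 27 + 16 + 3 = 68
σ = (3, 2, 1, 4): 22 + (-1) + 29 + 18 = 68
σ = (3, 2, 4, 1): 22 + (-1) + 16 + (-1) = 36
σ = (3, 4, 1, 2): 22 + 0 + 29 + 3 = 54
σ = (3, 4, 2, 1): 22 + 0 + 16 + (-1) = 37
σ = (4, 1, 2, 3): (-5) + 27 + 16 + 4 = 42
σ = (4, 1, 3, 2): (-5) + 27 + (-5) + 3 = 20
σ = (4, 2, 1, 3): (-5) + (-1) + 29 + 4 = 27
σ = (4, 2, 3, 1): (-5) + (-1) + (-5) + (-1) = -12
σ = (4, 3, 1, 2): (-5) + 14 + 29 + 3 = 41
σ = (4, 3, 2, 1): (-5) + 14 + 16 + (-1) = 24
Optimal value attained by: σ = (4, 2, 3, 1).
Answer: det⊕(C) = -12; verdict: NONSINGULAR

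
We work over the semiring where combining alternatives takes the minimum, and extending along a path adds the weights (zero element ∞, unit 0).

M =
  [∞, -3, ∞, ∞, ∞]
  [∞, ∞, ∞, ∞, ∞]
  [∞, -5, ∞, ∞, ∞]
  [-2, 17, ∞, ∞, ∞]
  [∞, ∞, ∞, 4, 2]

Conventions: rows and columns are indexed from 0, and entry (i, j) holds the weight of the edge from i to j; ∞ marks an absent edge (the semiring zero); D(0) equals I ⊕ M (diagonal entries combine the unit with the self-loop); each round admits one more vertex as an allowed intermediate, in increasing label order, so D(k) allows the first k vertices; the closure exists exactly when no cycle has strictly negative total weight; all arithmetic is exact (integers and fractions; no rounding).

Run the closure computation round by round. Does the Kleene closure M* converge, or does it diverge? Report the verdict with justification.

D(0):
  [0, -3, ∞, ∞, ∞]
  [∞, 0, ∞, ∞, ∞]
  [∞, -5, 0, ∞, ∞]
  [-2, 17, ∞, 0, ∞]
  [∞, ∞, ∞, 4, 0]
D(1):
  [0, -3, ∞, ∞, ∞]
  [∞, 0, ∞, ∞, ∞]
  [∞, -5, 0, ∞, ∞]
  [-2, -5, ∞, 0, ∞]
  [∞, ∞, ∞, 4, 0]
D(2):
  [0, -3, ∞, ∞, ∞]
  [∞, 0, ∞, ∞, ∞]
  [∞, -5, 0, ∞, ∞]
  [-2, -5, ∞, 0, ∞]
  [∞, ∞, ∞, 4, 0]
D(3):
  [0, -3, ∞, ∞, ∞]
  [∞, 0, ∞, ∞, ∞]
  [∞, -5, 0, ∞, ∞]
  [-2, -5, ∞, 0, ∞]
  [∞, ∞, ∞, 4, 0]
D(4):
  [0, -3, ∞, ∞, ∞]
  [∞, 0, ∞, ∞, ∞]
  [∞, -5, 0, ∞, ∞]
  [-2, -5, ∞, 0, ∞]
  [2, -1, ∞, 4, 0]
D(5):
  [0, -3, ∞, ∞, ∞]
  [∞, 0, ∞, ∞, ∞]
  [∞, -5, 0, ∞, ∞]
  [-2, -5, ∞, 0, ∞]
  [2, -1, ∞, 4, 0]
Key observation: every diagonal entry stays at the unit through all rounds, so no improving cycle exists.
Answer: CONVERGES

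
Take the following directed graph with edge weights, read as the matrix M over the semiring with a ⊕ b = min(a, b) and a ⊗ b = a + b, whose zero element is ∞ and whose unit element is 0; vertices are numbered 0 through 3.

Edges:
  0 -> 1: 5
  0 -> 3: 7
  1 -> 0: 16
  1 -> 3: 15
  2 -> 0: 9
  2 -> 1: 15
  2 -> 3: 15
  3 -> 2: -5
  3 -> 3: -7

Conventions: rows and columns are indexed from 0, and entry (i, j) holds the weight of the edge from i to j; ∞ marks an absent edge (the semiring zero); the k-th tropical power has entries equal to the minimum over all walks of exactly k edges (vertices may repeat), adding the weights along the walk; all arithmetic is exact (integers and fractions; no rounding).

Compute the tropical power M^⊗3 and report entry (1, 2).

M^⊗2:
  [21, ∞, 2, 0]
  [∞, 21, 10, 8]
  [31, 14, 10, 8]
  [4, 10, -12, -14]
M^⊗3:
  [11, 17, -5, -7]
  [19, 25, 3, 1]
  [19, 25, 3, 1]
  [-3, 3, -19, -21]
Key observation: the optimum is the walk 1->3->3->2, with weight 15 + (-7) + (-5) = 3.
Optimal value attained by: walk 1->3->3->2.
Answer: (M^⊗3)[1][2] = 3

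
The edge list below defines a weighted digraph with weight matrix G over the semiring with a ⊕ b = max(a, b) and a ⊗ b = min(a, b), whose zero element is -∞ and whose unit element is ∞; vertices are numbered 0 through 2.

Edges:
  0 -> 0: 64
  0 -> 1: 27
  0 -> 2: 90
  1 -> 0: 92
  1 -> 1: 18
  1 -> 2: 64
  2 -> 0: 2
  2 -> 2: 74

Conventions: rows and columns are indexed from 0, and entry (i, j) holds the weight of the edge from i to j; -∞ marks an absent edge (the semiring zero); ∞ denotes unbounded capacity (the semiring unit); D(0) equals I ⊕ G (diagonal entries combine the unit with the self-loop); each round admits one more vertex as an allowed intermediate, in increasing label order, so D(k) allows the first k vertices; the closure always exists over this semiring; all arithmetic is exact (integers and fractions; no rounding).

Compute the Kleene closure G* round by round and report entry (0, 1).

D(0):
  [∞, 27, 90]
  [92, ∞, 64]
  [2, -∞, ∞]
D(1):
  [∞, 27, 90]
  [92, ∞, 90]
  [2, 2, ∞]
D(2):
  [∞, 27, 90]
  [92, ∞, 90]
  [2, 2, ∞]
D(3):
  [∞, 27, 90]
  [92, ∞, 90]
  [2, 2, ∞]
Answer: G*[0][1] = 27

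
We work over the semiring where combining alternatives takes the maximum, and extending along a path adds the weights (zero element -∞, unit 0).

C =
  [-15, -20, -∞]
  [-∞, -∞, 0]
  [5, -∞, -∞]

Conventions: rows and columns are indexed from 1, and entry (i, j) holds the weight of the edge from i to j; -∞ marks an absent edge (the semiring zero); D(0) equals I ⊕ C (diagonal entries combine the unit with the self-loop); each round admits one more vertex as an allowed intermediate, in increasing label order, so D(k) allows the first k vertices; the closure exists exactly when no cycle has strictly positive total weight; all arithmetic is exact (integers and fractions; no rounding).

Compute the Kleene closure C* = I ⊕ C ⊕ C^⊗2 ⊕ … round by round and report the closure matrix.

D(0):
  [0, -20, -∞]
  [-∞, 0, 0]
  [5, -∞, 0]
D(1):
  [0, -20, -∞]
  [-∞, 0, 0]
  [5, -15, 0]
D(2):
  [0, -20, -20]
  [-∞, 0, 0]
  [5, -15, 0]
D(3):
  [0, -20, -20]
  [5, 0, 0]
  [5, -15, 0]
Answer: C* = [[0, -20, -20], [5, 0, 0], [5, -15, 0]]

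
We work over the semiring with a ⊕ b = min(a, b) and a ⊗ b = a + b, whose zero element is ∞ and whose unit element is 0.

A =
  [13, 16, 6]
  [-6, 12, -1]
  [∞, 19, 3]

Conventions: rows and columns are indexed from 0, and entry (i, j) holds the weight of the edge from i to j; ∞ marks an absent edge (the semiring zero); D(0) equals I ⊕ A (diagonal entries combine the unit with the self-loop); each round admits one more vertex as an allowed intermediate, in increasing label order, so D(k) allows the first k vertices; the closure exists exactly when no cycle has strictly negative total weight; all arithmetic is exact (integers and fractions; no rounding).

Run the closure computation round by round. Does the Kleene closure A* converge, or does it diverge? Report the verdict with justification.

D(0):
  [0, 16, 6]
  [-6, 0, -1]
  [∞, 19, 0]
D(1):
  [0, 16, 6]
  [-6, 0, -1]
  [∞, 19, 0]
D(2):
  [0, 16, 6]
  [-6, 0, -1]
  [13, 19, 0]
D(3):
  [0, 16, 6]
  [-6, 0, -1]
  [13, 19, 0]
Key observation: every diagonal entry stays at the unit through all rounds, so no improving cycle exists.
Answer: CONVERGES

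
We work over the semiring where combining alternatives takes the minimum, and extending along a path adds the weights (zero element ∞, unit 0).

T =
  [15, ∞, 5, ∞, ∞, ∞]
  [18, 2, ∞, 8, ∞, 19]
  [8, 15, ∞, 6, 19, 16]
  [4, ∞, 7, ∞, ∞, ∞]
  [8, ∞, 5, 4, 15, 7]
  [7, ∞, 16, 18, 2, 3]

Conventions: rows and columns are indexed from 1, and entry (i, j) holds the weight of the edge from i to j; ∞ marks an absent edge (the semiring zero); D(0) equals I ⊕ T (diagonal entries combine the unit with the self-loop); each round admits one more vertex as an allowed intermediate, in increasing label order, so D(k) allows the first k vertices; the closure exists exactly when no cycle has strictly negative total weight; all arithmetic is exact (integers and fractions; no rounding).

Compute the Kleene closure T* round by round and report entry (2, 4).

D(0):
  [0, ∞, 5, ∞, ∞, ∞]
  [18, 0, ∞, 8, ∞, 19]
  [8, 15, 0, 6, 19, 16]
  [4, ∞, 7, 0, ∞, ∞]
  [8, ∞, 5, 4, 0, 7]
  [7, ∞, 16, 18, 2, 0]
D(1):
  [0, ∞, 5, ∞, ∞, ∞]
  [18, 0, 23, 8, ∞, 19]
  [8, 15, 0, 6, 19, 16]
  [4, ∞, 7, 0, ∞, ∞]
  [8, ∞, 5, 4, 0, 7]
  [7, ∞, 12, 18, 2, 0]
D(2):
  [0, ∞, 5, ∞, ∞, ∞]
  [18, 0, 23, 8, ∞, 19]
  [8, 15, 0, 6, 19, 16]
  [4, ∞, 7, 0, ∞, ∞]
  [8, ∞, 5, 4, 0, 7]
  [7, ∞, 12, 18, 2, 0]
D(3):
  [0, 20, 5, 11, 24, 21]
  [18, 0, 23, 8, 42, 19]
  [8, 15, 0, 6, 19, 16]
  [4, 22, 7, 0, 26, 23]
  [8, 20, 5, 4, 0, 7]
  [7, 27, 12, 18, 2, 0]
D(4):
  [0, 20, 5, 11, 24, 21]
  [12, 0, 15, 8, 34, 19]
  [8, 15, 0, 6, 19, 16]
  [4, 22, 7, 0, 26, 23]
  [8, 20, 5, 4, 0, 7]
  [7, 27, 12, 18, 2, 0]
D(5):
  [0, 20, 5, 11, 24, 21]
  [12, 0, 15, 8, 34, 19]
  [8, 15, 0, 6, 19, 16]
  [4, 22, 7, 0, 26, 23]
  [8, 20, 5, 4, 0, 7]
  [7, 22, 7, 6, 2, 0]
D(6):
  [0, 20, 5, 11, 23, 21]
  [12, 0, 15, 8, 21, 19]
  [8, 15, 0, 6, 18, 16]
  [4, 22, 7, 0, 25, 23]
  [8, 20, 5, 4, 0, 7]
  [7, 22, 7, 6, 2, 0]
Answer: T*[2][4] = 8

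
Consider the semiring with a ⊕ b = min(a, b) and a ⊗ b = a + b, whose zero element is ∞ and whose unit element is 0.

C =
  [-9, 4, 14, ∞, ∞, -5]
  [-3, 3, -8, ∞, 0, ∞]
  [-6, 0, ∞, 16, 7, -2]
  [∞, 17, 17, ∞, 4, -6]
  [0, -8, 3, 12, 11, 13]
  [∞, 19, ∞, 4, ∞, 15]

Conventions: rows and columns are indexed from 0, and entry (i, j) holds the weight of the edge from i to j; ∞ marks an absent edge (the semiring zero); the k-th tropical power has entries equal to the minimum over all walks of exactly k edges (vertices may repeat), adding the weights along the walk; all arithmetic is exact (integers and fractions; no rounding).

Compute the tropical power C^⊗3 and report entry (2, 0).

C^⊗2:
  [-18, -5, -4, -1, 4, -14]
  [-14, -8, -5, 8, -1, -10]
  [-15, -2, -8, 2, 0, -11]
  [4, -4, 7, -2, 15, 9]
  [-11, -5, -16, 17, -8, -5]
  [16, 21, 11, 19, 8, -2]
C^⊗3:
  [-27, -14, -13, -10, -5, -23]
  [-23, -10, -16, -6, -8, -19]
  [-24, -11, -10, -7, -2, -20]
  [-7, -1, -12, 13, -4, -8]
  [-22, -16, -13, -1, -9, -18]
  [5, 0, 11, 2, 18, 9]
Key observation: the optimum is the walk 2->0->0->0, with weight (-6) + (-9) + (-9) = -24.
Optimal value attained by: walk 2->0->0->0.
Answer: (C^⊗3)[2][0] = -24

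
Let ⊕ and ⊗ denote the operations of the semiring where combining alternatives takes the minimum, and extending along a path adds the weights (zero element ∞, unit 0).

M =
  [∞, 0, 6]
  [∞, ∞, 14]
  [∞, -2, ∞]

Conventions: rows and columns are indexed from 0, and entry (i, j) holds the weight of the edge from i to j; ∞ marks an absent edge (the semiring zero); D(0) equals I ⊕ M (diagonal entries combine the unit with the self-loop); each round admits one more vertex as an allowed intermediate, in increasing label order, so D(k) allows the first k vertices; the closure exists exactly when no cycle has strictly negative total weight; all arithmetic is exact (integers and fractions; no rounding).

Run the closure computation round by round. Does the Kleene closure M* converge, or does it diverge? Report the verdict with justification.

D(0):
  [0, 0, 6]
  [∞, 0, 14]
  [∞, -2, 0]
D(1):
  [0, 0, 6]
  [∞, 0, 14]
  [∞, -2, 0]
D(2):
  [0, 0, 6]
  [∞, 0, 14]
  [∞, -2, 0]
D(3):
  [0, 0, 6]
  [∞, 0, 14]
  [∞, -2, 0]
Key observation: every diagonal entry stays at the unit through all rounds, so no improving cycle exists.
Answer: CONVERGES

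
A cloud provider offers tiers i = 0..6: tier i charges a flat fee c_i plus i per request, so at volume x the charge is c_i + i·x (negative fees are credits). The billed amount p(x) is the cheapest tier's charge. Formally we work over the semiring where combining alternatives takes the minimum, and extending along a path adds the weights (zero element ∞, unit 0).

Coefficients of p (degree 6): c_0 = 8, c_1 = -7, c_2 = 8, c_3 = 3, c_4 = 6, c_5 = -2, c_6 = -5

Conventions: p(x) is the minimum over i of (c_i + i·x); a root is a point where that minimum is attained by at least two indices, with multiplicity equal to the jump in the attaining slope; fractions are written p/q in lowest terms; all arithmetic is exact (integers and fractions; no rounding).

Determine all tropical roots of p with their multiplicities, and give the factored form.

hull edge (i=0, c=8) to (i=1, c=-7): slope -15, span 1
hull edge (i=1, c=-7) to (i=6, c=-5): slope 2/5, span 5
Factored form: p(x) = -5 ⊗ (x ⊕ (-2/5)) ⊗ (x ⊕ (-2/5)) ⊗ (x ⊕ (-2/5)) ⊗ (x ⊕ (-2/5)) ⊗ (x ⊕ (-2/5)) ⊗ (x ⊕ 15)
Answer: roots = -2/5 (mult 5), 15 (mult 1)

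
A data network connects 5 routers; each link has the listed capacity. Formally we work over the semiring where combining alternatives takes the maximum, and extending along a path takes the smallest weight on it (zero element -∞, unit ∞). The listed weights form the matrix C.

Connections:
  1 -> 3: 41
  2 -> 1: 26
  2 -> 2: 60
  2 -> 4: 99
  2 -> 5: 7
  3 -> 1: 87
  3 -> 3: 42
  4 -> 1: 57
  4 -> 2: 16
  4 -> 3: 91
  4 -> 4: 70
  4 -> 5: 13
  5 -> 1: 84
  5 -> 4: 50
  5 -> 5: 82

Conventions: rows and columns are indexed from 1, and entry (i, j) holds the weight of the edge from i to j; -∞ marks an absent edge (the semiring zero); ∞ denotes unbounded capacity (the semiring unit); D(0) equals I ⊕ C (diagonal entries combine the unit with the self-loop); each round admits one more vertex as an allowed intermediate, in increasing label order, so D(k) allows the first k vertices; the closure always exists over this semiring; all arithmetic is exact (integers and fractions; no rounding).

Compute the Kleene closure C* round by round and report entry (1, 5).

D(0):
  [∞, -∞, 41, -∞, -∞]
  [26, ∞, -∞, 99, 7]
  [87, -∞, ∞, -∞, -∞]
  [57, 16, 91, ∞, 13]
  [84, -∞, -∞, 50, ∞]
D(1):
  [∞, -∞, 41, -∞, -∞]
  [26, ∞, 26, 99, 7]
  [87, -∞, ∞, -∞, -∞]
  [57, 16, 91, ∞, 13]
  [84, -∞, 41, 50, ∞]
D(2):
  [∞, -∞, 41, -∞, -∞]
  [26, ∞, 26, 99, 7]
  [87, -∞, ∞, -∞, -∞]
  [57, 16, 91, ∞, 13]
  [84, -∞, 41, 50, ∞]
D(3):
  [∞, -∞, 41, -∞, -∞]
  [26, ∞, 26, 99, 7]
  [87, -∞, ∞, -∞, -∞]
  [87, 16, 91, ∞, 13]
  [84, -∞, 41, 50, ∞]
D(4):
  [∞, -∞, 41, -∞, -∞]
  [87, ∞, 91, 99, 13]
  [87, -∞, ∞, -∞, -∞]
  [87, 16, 91, ∞, 13]
  [84, 16, 50, 50, ∞]
D(5):
  [∞, -∞, 41, -∞, -∞]
  [87, ∞, 91, 99, 13]
  [87, -∞, ∞, -∞, -∞]
  [87, 16, 91, ∞, 13]
  [84, 16, 50, 50, ∞]
Answer: C*[1][5] = -∞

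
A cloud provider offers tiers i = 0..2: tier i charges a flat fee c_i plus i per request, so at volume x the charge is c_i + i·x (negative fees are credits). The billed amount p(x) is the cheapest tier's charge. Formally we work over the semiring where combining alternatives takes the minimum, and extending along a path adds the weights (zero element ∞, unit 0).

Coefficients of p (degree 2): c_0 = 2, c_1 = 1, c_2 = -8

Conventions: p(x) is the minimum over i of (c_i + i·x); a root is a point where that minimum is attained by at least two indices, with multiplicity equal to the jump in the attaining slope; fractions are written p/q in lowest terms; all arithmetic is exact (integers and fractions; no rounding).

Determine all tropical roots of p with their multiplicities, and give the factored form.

hull edge (i=0, c=2) to (i=2, c=-8): slope -5, span 2
Factored form: p(x) = -8 ⊗ (x ⊕ 5) ⊗ (x ⊕ 5)
Answer: roots = 5 (mult 2)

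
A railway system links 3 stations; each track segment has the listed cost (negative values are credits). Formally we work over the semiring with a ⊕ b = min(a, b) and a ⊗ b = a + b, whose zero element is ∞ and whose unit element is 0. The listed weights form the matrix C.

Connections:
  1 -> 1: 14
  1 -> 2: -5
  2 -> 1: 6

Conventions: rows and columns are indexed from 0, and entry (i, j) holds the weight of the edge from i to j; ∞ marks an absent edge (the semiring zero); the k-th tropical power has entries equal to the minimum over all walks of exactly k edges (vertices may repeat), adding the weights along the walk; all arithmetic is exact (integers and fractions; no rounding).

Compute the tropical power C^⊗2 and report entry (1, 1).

C^⊗2:
  [∞, ∞, ∞]
  [∞, 1, 9]
  [∞, 20, 1]
Key observation: the optimum is the walk 1->2->1, with weight (-5) + 6 = 1.
Optimal value attained by: walk 1->2->1.
Answer: (C^⊗2)[1][1] = 1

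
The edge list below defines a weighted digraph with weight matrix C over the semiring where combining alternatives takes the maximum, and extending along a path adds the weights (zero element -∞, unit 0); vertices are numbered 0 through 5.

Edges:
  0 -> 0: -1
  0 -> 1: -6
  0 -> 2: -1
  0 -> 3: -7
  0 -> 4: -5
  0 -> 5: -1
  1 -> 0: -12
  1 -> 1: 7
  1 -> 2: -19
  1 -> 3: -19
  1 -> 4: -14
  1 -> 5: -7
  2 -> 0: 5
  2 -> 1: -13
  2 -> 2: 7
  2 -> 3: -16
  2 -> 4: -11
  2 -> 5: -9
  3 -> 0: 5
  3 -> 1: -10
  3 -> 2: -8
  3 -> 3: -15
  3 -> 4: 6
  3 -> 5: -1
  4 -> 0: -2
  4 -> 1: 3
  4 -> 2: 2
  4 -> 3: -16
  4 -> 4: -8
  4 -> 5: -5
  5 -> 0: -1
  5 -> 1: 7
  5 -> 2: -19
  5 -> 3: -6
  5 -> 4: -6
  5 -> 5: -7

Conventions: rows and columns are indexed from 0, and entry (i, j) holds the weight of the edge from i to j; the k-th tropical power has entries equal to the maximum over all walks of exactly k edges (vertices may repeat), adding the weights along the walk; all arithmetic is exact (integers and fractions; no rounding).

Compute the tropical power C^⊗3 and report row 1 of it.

C^⊗2:
  [4, 6, 6, -7, -1, -2]
  [-5, 14, -12, -12, -7, 0]
  [12, -1, 14, -2, 0, 4]
  [4, 9, 8, -2, 0, 4]
  [7, 10, 9, -9, -7, -3]
  [-1, 14, -2, -8, 0, 0]
C^⊗3:
  [11, 13, 13, -3, -1, 3]
  [2, 21, -5, -5, 0, 7]
  [19, 11, 21, 5, 7, 11]
  [13, 16, 15, -2, 4, 3]
  [14, 17, 16, 0, 2, 6]
  [3, 21, 5, -5, 0, 7]
Answer: row 1 of C^⊗3 = [2, 21, -5, -5, 0, 7]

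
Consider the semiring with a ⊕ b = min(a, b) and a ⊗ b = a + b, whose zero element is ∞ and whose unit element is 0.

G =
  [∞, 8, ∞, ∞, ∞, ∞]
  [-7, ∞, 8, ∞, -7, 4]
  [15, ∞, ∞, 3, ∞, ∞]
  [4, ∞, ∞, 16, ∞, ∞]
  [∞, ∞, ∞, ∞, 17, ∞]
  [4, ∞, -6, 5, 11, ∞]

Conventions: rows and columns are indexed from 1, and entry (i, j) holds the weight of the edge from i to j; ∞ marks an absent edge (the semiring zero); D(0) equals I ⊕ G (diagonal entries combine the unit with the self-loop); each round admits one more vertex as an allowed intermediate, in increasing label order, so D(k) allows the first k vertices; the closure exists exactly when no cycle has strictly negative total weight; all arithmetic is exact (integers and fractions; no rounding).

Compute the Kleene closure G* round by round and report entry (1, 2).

D(0):
  [0, 8, ∞, ∞, ∞, ∞]
  [-7, 0, 8, ∞, -7, 4]
  [15, ∞, 0, 3, ∞, ∞]
  [4, ∞, ∞, 0, ∞, ∞]
  [∞, ∞, ∞, ∞, 0, ∞]
  [4, ∞, -6, 5, 11, 0]
D(1):
  [0, 8, ∞, ∞, ∞, ∞]
  [-7, 0, 8, ∞, -7, 4]
  [15, 23, 0, 3, ∞, ∞]
  [4, 12, ∞, 0, ∞, ∞]
  [∞, ∞, ∞, ∞, 0, ∞]
  [4, 12, -6, 5, 11, 0]
D(2):
  [0, 8, 16, ∞, 1, 12]
  [-7, 0, 8, ∞, -7, 4]
  [15, 23, 0, 3, 16, 27]
  [4, 12, 20, 0, 5, 16]
  [∞, ∞, ∞, ∞, 0, ∞]
  [4, 12, -6, 5, 5, 0]
D(3):
  [0, 8, 16, 19, 1, 12]
  [-7, 0, 8, 11, -7, 4]
  [15, 23, 0, 3, 16, 27]
  [4, 12, 20, 0, 5, 16]
  [∞, ∞, ∞, ∞, 0, ∞]
  [4, 12, -6, -3, 5, 0]
D(4):
  [0, 8, 16, 19, 1, 12]
  [-7, 0, 8, 11, -7, 4]
  [7, 15, 0, 3, 8, 19]
  [4, 12, 20, 0, 5, 16]
  [∞, ∞, ∞, ∞, 0, ∞]
  [1, 9, -6, -3, 2, 0]
D(5):
  [0, 8, 16, 19, 1, 12]
  [-7, 0, 8, 11, -7, 4]
  [7, 15, 0, 3, 8, 19]
  [4, 12, 20, 0, 5, 16]
  [∞, ∞, ∞, ∞, 0, ∞]
  [1, 9, -6, -3, 2, 0]
D(6):
  [0, 8, 6, 9, 1, 12]
  [-7, 0, -2, 1, -7, 4]
  [7, 15, 0, 3, 8, 19]
  [4, 12, 10, 0, 5, 16]
  [∞, ∞, ∞, ∞, 0, ∞]
  [1, 9, -6, -3, 2, 0]
Answer: G*[1][2] = 8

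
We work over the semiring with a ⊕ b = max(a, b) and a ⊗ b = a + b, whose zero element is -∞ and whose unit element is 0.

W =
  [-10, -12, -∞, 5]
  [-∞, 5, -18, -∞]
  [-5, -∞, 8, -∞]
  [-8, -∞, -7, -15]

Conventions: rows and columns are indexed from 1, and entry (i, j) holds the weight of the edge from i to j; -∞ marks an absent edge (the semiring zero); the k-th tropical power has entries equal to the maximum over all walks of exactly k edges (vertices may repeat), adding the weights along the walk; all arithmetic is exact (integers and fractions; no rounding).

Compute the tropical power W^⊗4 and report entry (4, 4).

W^⊗2:
  [-3, -7, -2, -5]
  [-23, 10, -10, -∞]
  [3, -17, 16, 0]
  [-12, -20, 1, -3]
W^⊗3:
  [-7, -2, 6, 2]
  [-15, 15, -2, -18]
  [11, -9, 24, 8]
  [-4, -15, 9, -7]
W^⊗4:
  [1, 3, 14, -2]
  [-7, 20, 6, -10]
  [19, -1, 32, 16]
  [4, -10, 17, 1]
Key observation: the optimum is the walk 4->3->3->1->4, with weight (-7) + 8 + (-5) + 5 = 1.
Optimal value attained by: walk 4->3->3->1->4.
Answer: (W^⊗4)[4][4] = 1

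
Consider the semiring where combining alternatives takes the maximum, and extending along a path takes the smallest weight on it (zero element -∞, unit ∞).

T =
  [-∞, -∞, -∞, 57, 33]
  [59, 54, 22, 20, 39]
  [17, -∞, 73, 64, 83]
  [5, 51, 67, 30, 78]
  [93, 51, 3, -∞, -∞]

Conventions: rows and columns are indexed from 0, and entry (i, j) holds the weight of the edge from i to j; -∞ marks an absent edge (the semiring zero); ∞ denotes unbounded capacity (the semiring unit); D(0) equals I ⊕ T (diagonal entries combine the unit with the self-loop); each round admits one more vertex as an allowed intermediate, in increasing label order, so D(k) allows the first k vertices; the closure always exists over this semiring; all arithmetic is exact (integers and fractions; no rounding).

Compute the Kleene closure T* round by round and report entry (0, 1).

D(0):
  [∞, -∞, -∞, 57, 33]
  [59, ∞, 22, 20, 39]
  [17, -∞, ∞, 64, 83]
  [5, 51, 67, ∞, 78]
  [93, 51, 3, -∞, ∞]
D(1):
  [∞, -∞, -∞, 57, 33]
  [59, ∞, 22, 57, 39]
  [17, -∞, ∞, 64, 83]
  [5, 51, 67, ∞, 78]
  [93, 51, 3, 57, ∞]
D(2):
  [∞, -∞, -∞, 57, 33]
  [59, ∞, 22, 57, 39]
  [17, -∞, ∞, 64, 83]
  [51, 51, 67, ∞, 78]
  [93, 51, 22, 57, ∞]
D(3):
  [∞, -∞, -∞, 57, 33]
  [59, ∞, 22, 57, 39]
  [17, -∞, ∞, 64, 83]
  [51, 51, 67, ∞, 78]
  [93, 51, 22, 57, ∞]
D(4):
  [∞, 51, 57, 57, 57]
  [59, ∞, 57, 57, 57]
  [51, 51, ∞, 64, 83]
  [51, 51, 67, ∞, 78]
  [93, 51, 57, 57, ∞]
D(5):
  [∞, 51, 57, 57, 57]
  [59, ∞, 57, 57, 57]
  [83, 51, ∞, 64, 83]
  [78, 51, 67, ∞, 78]
  [93, 51, 57, 57, ∞]
Answer: T*[0][1] = 51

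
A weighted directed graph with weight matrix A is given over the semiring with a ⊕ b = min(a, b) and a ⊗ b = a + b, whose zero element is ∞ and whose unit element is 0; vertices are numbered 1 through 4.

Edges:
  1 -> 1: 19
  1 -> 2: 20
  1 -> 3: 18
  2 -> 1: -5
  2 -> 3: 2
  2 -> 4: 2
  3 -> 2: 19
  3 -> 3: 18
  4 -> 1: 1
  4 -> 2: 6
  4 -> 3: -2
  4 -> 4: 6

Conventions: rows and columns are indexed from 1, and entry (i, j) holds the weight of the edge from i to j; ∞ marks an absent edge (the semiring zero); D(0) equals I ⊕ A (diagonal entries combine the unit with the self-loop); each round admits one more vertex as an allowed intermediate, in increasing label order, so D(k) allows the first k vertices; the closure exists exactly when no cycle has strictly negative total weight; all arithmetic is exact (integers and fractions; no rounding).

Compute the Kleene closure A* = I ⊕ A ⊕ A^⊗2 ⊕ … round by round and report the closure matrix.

D(0):
  [0, 20, 18, ∞]
  [-5, 0, 2, 2]
  [∞, 19, 0, ∞]
  [1, 6, -2, 0]
D(1):
  [0, 20, 18, ∞]
  [-5, 0, 2, 2]
  [∞, 19, 0, ∞]
  [1, 6, -2, 0]
D(2):
  [0, 20, 18, 22]
  [-5, 0, 2, 2]
  [14, 19, 0, 21]
  [1, 6, -2, 0]
D(3):
  [0, 20, 18, 22]
  [-5, 0, 2, 2]
  [14, 19, 0, 21]
  [1, 6, -2, 0]
D(4):
  [0, 20, 18, 22]
  [-5, 0, 0, 2]
  [14, 19, 0, 21]
  [1, 6, -2, 0]
Answer: A* = [[0, 20, 18, 22], [-5, 0, 0, 2], [14, 19, 0, 21], [1, 6, -2, 0]]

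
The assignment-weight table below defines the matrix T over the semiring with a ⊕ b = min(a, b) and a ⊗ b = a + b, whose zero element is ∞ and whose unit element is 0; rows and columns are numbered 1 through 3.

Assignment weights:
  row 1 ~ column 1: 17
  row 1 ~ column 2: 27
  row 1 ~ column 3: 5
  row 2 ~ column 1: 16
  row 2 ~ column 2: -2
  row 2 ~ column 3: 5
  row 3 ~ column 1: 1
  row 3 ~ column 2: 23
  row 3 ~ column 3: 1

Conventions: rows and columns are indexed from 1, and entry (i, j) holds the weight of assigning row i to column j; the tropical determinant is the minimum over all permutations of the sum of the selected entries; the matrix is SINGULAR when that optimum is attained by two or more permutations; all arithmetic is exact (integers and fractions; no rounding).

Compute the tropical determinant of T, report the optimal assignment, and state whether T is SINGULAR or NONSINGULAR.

σ = (1, 2, 3): 17 + (-2) + 1 = 16
σ = (1, 3, 2): 17 + 5 + 23 = 45
σ = (2, 1, 3): 27 + 16 + 1 = 44
σ = (2, 3, 1): 27 + 5 + 1 = 33
σ = (3, 1, 2): 5 + 16 + 23 = 44
σ = (3, 2, 1): 5 + (-2) + 1 = 4
Optimal value attained by: σ = (3, 2, 1).
Answer: det⊕(T) = 4; verdict: NONSINGULAR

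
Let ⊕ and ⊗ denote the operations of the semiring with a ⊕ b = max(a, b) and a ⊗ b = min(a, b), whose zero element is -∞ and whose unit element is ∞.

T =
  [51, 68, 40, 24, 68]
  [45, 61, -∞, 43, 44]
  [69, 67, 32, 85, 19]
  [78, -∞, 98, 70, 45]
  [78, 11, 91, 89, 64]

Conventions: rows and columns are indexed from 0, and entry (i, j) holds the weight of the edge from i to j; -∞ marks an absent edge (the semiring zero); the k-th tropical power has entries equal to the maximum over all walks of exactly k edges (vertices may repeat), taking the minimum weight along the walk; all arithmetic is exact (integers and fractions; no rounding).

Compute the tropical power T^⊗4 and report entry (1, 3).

T^⊗2:
  [68, 61, 68, 68, 64]
  [45, 61, 44, 44, 45]
  [78, 68, 85, 70, 68]
  [70, 68, 70, 85, 68]
  [78, 68, 89, 85, 68]
T^⊗3:
  [68, 68, 68, 68, 68]
  [45, 61, 45, 45, 45]
  [70, 68, 70, 85, 68]
  [78, 68, 85, 70, 68]
  [78, 68, 85, 85, 68]
T^⊗4:
  [68, 68, 68, 68, 68]
  [45, 61, 45, 45, 45]
  [78, 68, 85, 70, 68]
  [70, 68, 70, 85, 68]
  [78, 68, 85, 85, 68]
Key observation: the optimum is the walk 1->0->4->2->3, with weight 45 min 68 min 91 min 85 = 45.
Optimal value attained by: walk 1->0->4->2->3.
Answer: (T^⊗4)[1][3] = 45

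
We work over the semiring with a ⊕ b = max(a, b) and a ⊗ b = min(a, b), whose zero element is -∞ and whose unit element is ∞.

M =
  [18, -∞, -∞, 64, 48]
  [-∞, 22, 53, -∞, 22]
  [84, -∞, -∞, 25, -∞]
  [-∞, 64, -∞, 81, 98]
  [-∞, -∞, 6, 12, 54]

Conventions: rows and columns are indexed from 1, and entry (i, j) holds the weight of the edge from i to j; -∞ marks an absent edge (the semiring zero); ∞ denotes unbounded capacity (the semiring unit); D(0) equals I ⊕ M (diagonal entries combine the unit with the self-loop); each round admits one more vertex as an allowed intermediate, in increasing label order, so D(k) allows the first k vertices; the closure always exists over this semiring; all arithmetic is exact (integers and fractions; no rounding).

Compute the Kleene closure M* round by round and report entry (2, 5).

D(0):
  [∞, -∞, -∞, 64, 48]
  [-∞, ∞, 53, -∞, 22]
  [84, -∞, ∞, 25, -∞]
  [-∞, 64, -∞, ∞, 98]
  [-∞, -∞, 6, 12, ∞]
D(1):
  [∞, -∞, -∞, 64, 48]
  [-∞, ∞, 53, -∞, 22]
  [84, -∞, ∞, 64, 48]
  [-∞, 64, -∞, ∞, 98]
  [-∞, -∞, 6, 12, ∞]
D(2):
  [∞, -∞, -∞, 64, 48]
  [-∞, ∞, 53, -∞, 22]
  [84, -∞, ∞, 64, 48]
  [-∞, 64, 53, ∞, 98]
  [-∞, -∞, 6, 12, ∞]
D(3):
  [∞, -∞, -∞, 64, 48]
  [53, ∞, 53, 53, 48]
  [84, -∞, ∞, 64, 48]
  [53, 64, 53, ∞, 98]
  [6, -∞, 6, 12, ∞]
D(4):
  [∞, 64, 53, 64, 64]
  [53, ∞, 53, 53, 53]
  [84, 64, ∞, 64, 64]
  [53, 64, 53, ∞, 98]
  [12, 12, 12, 12, ∞]
D(5):
  [∞, 64, 53, 64, 64]
  [53, ∞, 53, 53, 53]
  [84, 64, ∞, 64, 64]
  [53, 64, 53, ∞, 98]
  [12, 12, 12, 12, ∞]
Answer: M*[2][5] = 53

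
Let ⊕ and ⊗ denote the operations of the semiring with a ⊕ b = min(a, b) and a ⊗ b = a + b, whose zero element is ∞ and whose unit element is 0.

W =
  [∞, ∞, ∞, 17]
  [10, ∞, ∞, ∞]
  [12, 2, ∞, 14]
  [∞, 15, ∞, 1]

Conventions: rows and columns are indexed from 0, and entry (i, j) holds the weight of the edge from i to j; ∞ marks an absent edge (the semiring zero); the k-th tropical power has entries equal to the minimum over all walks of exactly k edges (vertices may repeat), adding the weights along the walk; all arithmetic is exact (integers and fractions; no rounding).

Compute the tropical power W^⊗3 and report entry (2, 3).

W^⊗2:
  [∞, 32, ∞, 18]
  [∞, ∞, ∞, 27]
  [12, 29, ∞, 15]
  [25, 16, ∞, 2]
W^⊗3:
  [42, 33, ∞, 19]
  [∞, 42, ∞, 28]
  [39, 30, ∞, 16]
  [26, 17, ∞, 3]
Key observation: the optimum is the walk 2->3->3->3, with weight 14 + 1 + 1 = 16.
Optimal value attained by: walk 2->3->3->3.
Answer: (W^⊗3)[2][3] = 16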